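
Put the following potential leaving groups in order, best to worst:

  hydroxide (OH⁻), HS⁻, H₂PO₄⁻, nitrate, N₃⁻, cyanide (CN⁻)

nitrate > H₂PO₄⁻ > N₃⁻ > HS⁻ > cyanide (CN⁻) > hydroxide (OH⁻)

A good leaving group is a weak base: the lower the pKₐ of its conjugate acid, the more readily it departs.
nitrate: pKₐ(HNO₃) ≈ -1.3 — resonance-delocalised over three oxygens
H₂PO₄⁻: pKₐ(H₃PO₄) ≈ 2.1 — moderate base; biological leaving group after further activation
N₃⁻: pKₐ(HN₃) ≈ 4.7 — linear, resonance-stabilised
HS⁻: pKₐ(H₂S) ≈ 7 — larger and more polarisable than the oxygen analogue
cyanide (CN⁻): pKₐ(HCN) ≈ 9.2
hydroxide (OH⁻): pKₐ(H₂O) ≈ 15.7 — strong base; essentially never leaves without prior activation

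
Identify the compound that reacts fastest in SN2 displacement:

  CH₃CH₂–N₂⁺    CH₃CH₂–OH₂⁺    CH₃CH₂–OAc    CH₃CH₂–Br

Identical carbon frameworks mean the comparison reduces to leaving-group quality.
Leaving-group ability tracks the stability of the departed species; conjugate-acid pKₐ is the usual yardstick (lower pKₐ → better LG).
CH₃CH₂–N₂⁺ loses N₂: no meaningful conjugate acid; N₂ departs as an exceptionally stable neutral molecule
CH₃CH₂–Br loses Br⁻: pKₐ(HBr) ≈ -9
CH₃CH₂–OH₂⁺ loses H₂O: pKₐ(H₃O⁺) ≈ -1.7
CH₃CH₂–OAc loses AcO⁻: pKₐ(CH₃COOH) ≈ 4.8

CH₃CH₂–N₂⁺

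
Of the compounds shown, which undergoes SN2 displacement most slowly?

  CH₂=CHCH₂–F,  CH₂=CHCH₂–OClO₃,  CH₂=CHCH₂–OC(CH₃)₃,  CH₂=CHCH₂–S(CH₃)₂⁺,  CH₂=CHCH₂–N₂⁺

CH₂=CHCH₂–OC(CH₃)₃

Same R in every case — rank the leaving groups.
Leaving-group ability tracks the stability of the departed species; conjugate-acid pKₐ is the usual yardstick (lower pKₐ → better LG).
CH₂=CHCH₂–N₂⁺ loses N₂: no meaningful conjugate acid; N₂ departs as an exceptionally stable neutral molecule
CH₂=CHCH₂–OClO₃ loses ClO₄⁻: pKₐ(HClO₄) ≈ -10
CH₂=CHCH₂–S(CH₃)₂⁺ loses SR'₂: pKₐ(R'₂SH⁺) ≈ -7
CH₂=CHCH₂–F loses F⁻: pKₐ(HF) ≈ 3.2
CH₂=CHCH₂–OC(CH₃)₃ loses (CH₃)₃CO⁻: pKₐ(t-BuOH) ≈ 18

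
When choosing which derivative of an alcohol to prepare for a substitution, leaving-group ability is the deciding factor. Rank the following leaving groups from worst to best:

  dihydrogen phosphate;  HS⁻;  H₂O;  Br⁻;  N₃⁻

Br⁻: pKₐ(HBr) ≈ -9 — weak base; good leaving group
H₂O: pKₐ(H₃O⁺) ≈ -1.7
dihydrogen phosphate: pKₐ(H₃PO₄) ≈ 2.1
N₃⁻: pKₐ(HN₃) ≈ 4.7 — linear, resonance-stabilised
HS⁻: pKₐ(H₂S) ≈ 7 — larger and more polarisable than the oxygen analogue
Reversing gives the worst-to-best order requested.

HS⁻ < N₃⁻ < dihydrogen phosphate < H₂O < Br⁻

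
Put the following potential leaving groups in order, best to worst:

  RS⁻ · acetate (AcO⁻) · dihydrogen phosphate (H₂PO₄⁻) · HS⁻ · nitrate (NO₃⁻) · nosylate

nosylate > nitrate (NO₃⁻) > dihydrogen phosphate (H₂PO₄⁻) > acetate (AcO⁻) > HS⁻ > RS⁻

Rank by basicity of the departing species: weakest base leaves most easily.
nosylate: pKₐ(p-O₂NC₆H₄SO₃H) ≈ -3.5
nitrate (NO₃⁻): pKₐ(HNO₃) ≈ -1.3
dihydrogen phosphate (H₂PO₄⁻): pKₐ(H₃PO₄) ≈ 2.1 — moderate base; biological leaving group after further activation
acetate (AcO⁻): pKₐ(CH₃COOH) ≈ 4.8 — resonance-stabilised but still a weak base
HS⁻: pKₐ(H₂S) ≈ 7
RS⁻: pKₐ(RSH (a thiol)) ≈ 10.5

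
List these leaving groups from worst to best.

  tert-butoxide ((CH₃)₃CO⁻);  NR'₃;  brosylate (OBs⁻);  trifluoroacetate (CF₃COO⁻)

A good leaving group is a weak base: the lower the pKₐ of its conjugate acid, the more readily it departs.
brosylate (OBs⁻): pKₐ(p-BrC₆H₄SO₃H) ≈ -2.8
trifluoroacetate (CF₃COO⁻): pKₐ(CF₃COOH) ≈ 0.2 — strongly electron-withdrawing CF₃ stabilises the carboxylate
NR'₃: pKₐ(R'₃NH⁺) ≈ 10.7
tert-butoxide ((CH₃)₃CO⁻): pKₐ(t-BuOH) ≈ 18
Listed from poorest to best leaving group as asked.

tert-butoxide ((CH₃)₃CO⁻) < NR'₃ < trifluoroacetate (CF₃COO⁻) < brosylate (OBs⁻)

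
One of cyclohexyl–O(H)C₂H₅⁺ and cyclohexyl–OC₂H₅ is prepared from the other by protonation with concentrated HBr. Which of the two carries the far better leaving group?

cyclohexyl–O(H)C₂H₅⁺

From cyclohexyl–OC₂H₅ the departing group would be CH₃CH₂O⁻ (pKₐ(CH₃CH₂OH) ≈ 16). Strong base; alkoxides do not leave unassisted.
From cyclohexyl–O(H)C₂H₅⁺ the leaving group is R'OH (pKₐ(R'OH₂⁺) ≈ -2.4). Neutral; leaves from a protonated ether (an oxonium ion, R–O(H)R'⁺).
Protonation with concentrated HBr works by allowing neutral ethanol, rather than ethoxide, to depart, making cyclohexyl–O(H)C₂H₅⁺ enormously more reactive.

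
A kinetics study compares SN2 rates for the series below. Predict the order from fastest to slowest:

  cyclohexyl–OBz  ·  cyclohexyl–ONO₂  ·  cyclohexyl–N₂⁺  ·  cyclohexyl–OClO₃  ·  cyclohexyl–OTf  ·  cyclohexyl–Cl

cyclohexyl–N₂⁺ > cyclohexyl–OTf > cyclohexyl–OClO₃ > cyclohexyl–Cl > cyclohexyl–ONO₂ > cyclohexyl–OBz

The skeletons are identical, so relative rate is governed entirely by leaving-group ability.
A good leaving group is a weak base: the lower the pKₐ of its conjugate acid, the more readily it departs.
cyclohexyl–N₂⁺ loses N₂: no meaningful conjugate acid; N₂ departs as an exceptionally stable neutral molecule
cyclohexyl–OTf loses OTf⁻: pKₐ(CF₃SO₃H (triflic acid)) ≈ -14
cyclohexyl–OClO₃ loses ClO₄⁻: pKₐ(HClO₄) ≈ -10
cyclohexyl–Cl loses Cl⁻: pKₐ(HCl) ≈ -7
cyclohexyl–ONO₂ loses NO₃⁻: pKₐ(HNO₃) ≈ -1.3
cyclohexyl–OBz loses PhCOO⁻: pKₐ(C₆H₅COOH) ≈ 4.2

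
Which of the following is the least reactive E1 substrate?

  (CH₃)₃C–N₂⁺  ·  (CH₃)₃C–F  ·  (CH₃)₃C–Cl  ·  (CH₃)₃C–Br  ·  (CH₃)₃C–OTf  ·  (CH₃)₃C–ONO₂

With the same alkyl group throughout, only the leaving group differentiates the rates.
The more stable X⁻ (or X) is on its own — i.e. the weaker a base it is — the better a leaving group it makes.
(CH₃)₃C–N₂⁺ loses N₂: no meaningful conjugate acid; N₂ departs as an exceptionally stable neutral molecule
(CH₃)₃C–OTf loses OTf⁻: pKₐ(CF₃SO₃H (triflic acid)) ≈ -14
(CH₃)₃C–Br loses Br⁻: pKₐ(HBr) ≈ -9
(CH₃)₃C–Cl loses Cl⁻: pKₐ(HCl) ≈ -7
(CH₃)₃C–ONO₂ loses NO₃⁻: pKₐ(HNO₃) ≈ -1.3
(CH₃)₃C–F loses F⁻: pKₐ(HF) ≈ 3.2

(CH₃)₃C–F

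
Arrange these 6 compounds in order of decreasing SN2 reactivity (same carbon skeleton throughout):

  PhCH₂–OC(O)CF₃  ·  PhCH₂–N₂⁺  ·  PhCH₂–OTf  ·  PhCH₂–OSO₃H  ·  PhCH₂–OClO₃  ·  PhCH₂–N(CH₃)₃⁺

Same R in every case — rank the leaving groups.
A good leaving group is a weak base: the lower the pKₐ of its conjugate acid, the more readily it departs.
PhCH₂–N₂⁺ loses N₂: no meaningful conjugate acid; N₂ departs as an exceptionally stable neutral molecule
PhCH₂–OTf loses OTf⁻: pKₐ(CF₃SO₃H (triflic acid)) ≈ -14
PhCH₂–OClO₃ loses ClO₄⁻: pKₐ(HClO₄) ≈ -10
PhCH₂–OSO₃H loses HSO₄⁻: pKₐ(H₂SO₄) ≈ -3
PhCH₂–OC(O)CF₃ loses CF₃COO⁻: pKₐ(CF₃COOH) ≈ 0.2
PhCH₂–N(CH₃)₃⁺ loses NR'₃: pKₐ(R'₃NH⁺) ≈ 10.7

PhCH₂–N₂⁺ > PhCH₂–OTf > PhCH₂–OClO₃ > PhCH₂–OSO₃H > PhCH₂–OC(O)CF₃ > PhCH₂–N(CH₃)₃⁺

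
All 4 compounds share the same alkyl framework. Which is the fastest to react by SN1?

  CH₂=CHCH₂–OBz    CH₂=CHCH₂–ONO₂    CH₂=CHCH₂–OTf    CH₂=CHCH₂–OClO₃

CH₂=CHCH₂–OTf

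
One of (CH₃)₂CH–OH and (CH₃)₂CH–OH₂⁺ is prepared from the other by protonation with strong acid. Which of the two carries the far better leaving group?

From (CH₃)₂CH–OH the departing group would be OH⁻ (pKₐ(H₂O) ≈ 15.7). Strong base; essentially never leaves without prior activation.
From (CH₃)₂CH–OH₂⁺ the leaving group is H₂O (pKₐ(H₃O⁺) ≈ -1.7). Neutral; leaves from a protonated alcohol (R–OH₂⁺).
Protonation with strong acid works by converting the leaving group from hydroxide to neutral water, making (CH₃)₂CH–OH₂⁺ enormously more reactive.

(CH₃)₂CH–OH₂⁺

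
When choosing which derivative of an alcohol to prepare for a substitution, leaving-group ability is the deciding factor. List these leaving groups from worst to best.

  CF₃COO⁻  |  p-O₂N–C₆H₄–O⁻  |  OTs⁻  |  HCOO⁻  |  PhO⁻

Leaving-group ability tracks the stability of the departed species; conjugate-acid pKₐ is the usual yardstick (lower pKₐ → better LG).
OTs⁻: pKₐ(p-CH₃C₆H₄SO₃H (TsOH)) ≈ -2.8
CF₃COO⁻: pKₐ(CF₃COOH) ≈ 0.2
HCOO⁻: pKₐ(HCOOH) ≈ 3.8
p-O₂N–C₆H₄–O⁻: pKₐ(p-nitrophenol) ≈ 7.2
PhO⁻: pKₐ(C₆H₅OH (phenol)) ≈ 10
Reversing gives the worst-to-best order requested.

PhO⁻ < p-O₂N–C₆H₄–O⁻ < HCOO⁻ < CF₃COO⁻ < OTs⁻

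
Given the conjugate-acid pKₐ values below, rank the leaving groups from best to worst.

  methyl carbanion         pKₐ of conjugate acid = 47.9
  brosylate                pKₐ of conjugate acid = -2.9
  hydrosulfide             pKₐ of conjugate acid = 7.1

brosylate > hydrosulfide > methyl carbanion

Lower conjugate-acid pKₐ ⇒ weaker base ⇒ better leaving group.
Sorting by the given values: brosylate (-2.9), hydrosulfide (7.1), methyl carbanion (47.9).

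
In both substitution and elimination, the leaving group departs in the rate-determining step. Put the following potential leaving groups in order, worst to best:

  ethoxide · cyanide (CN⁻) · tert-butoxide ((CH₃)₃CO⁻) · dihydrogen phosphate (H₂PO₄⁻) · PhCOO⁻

tert-butoxide ((CH₃)₃CO⁻) < ethoxide < cyanide (CN⁻) < PhCOO⁻ < dihydrogen phosphate (H₂PO₄⁻)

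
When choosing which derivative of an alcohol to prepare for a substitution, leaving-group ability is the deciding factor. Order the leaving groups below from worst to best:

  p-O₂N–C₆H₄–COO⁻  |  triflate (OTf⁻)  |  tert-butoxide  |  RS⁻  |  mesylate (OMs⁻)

tert-butoxide < RS⁻ < p-O₂N–C₆H₄–COO⁻ < mesylate (OMs⁻) < triflate (OTf⁻)

triflate (OTf⁻): pKₐ(CF₃SO₃H (triflic acid)) ≈ -14 — charge spread over three oxygens and a CF₃ group; the premier leaving group in synthesis
mesylate (OMs⁻): pKₐ(CH₃SO₃H (MsOH)) ≈ -1.9 — resonance-delocalised alkanesulfonate
p-O₂N–C₆H₄–COO⁻: pKₐ(p-nitrobenzoic acid) ≈ 3.4 — electron-withdrawing nitro group stabilises the carboxylate
RS⁻: pKₐ(RSH (a thiol)) ≈ 10.5
tert-butoxide: pKₐ(t-BuOH) ≈ 18 — bulky, strongly basic alkoxide
Listed from poorest to best leaving group as asked.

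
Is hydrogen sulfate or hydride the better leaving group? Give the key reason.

hydrogen sulfate

hydrogen sulfate is the better leaving group.
pKₐ(H₂SO₄) ≈ -3 versus pKₐ(H₂) ≈ 36: hydrogen sulfate is the much weaker base.
Conjugate base of a strong mineral acid.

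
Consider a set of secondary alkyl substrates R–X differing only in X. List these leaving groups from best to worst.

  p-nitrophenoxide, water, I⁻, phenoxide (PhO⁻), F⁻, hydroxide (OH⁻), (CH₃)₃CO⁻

A good leaving group is a weak base: the lower the pKₐ of its conjugate acid, the more readily it departs.
I⁻: pKₐ(HI) ≈ -10
water: pKₐ(H₃O⁺) ≈ -1.7
F⁻: pKₐ(HF) ≈ 3.2
p-nitrophenoxide: pKₐ(p-nitrophenol) ≈ 7.2
phenoxide (PhO⁻): pKₐ(C₆H₅OH (phenol)) ≈ 10
hydroxide (OH⁻): pKₐ(H₂O) ≈ 15.7
(CH₃)₃CO⁻: pKₐ(t-BuOH) ≈ 18

I⁻ > water > F⁻ > p-nitrophenoxide > phenoxide (PhO⁻) > hydroxide (OH⁻) > (CH₃)₃CO⁻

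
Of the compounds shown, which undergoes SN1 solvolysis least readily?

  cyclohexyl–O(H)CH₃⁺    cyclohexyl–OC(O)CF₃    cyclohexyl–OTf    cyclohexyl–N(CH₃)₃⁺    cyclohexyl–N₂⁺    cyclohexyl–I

With the same alkyl group throughout, only the leaving group differentiates the rates.
A good leaving group is a weak base: the lower the pKₐ of its conjugate acid, the more readily it departs.
cyclohexyl–N₂⁺ loses N₂: no meaningful conjugate acid; N₂ departs as an exceptionally stable neutral molecule
cyclohexyl–OTf loses OTf⁻: pKₐ(CF₃SO₃H (triflic acid)) ≈ -14
cyclohexyl–I loses I⁻: pKₐ(HI) ≈ -10
cyclohexyl–O(H)CH₃⁺ loses R'OH: pKₐ(R'OH₂⁺) ≈ -2.4
cyclohexyl–OC(O)CF₃ loses CF₃COO⁻: pKₐ(CF₃COOH) ≈ 0.2
cyclohexyl–N(CH₃)₃⁺ loses NR'₃: pKₐ(R'₃NH⁺) ≈ 10.7

cyclohexyl–N(CH₃)₃⁺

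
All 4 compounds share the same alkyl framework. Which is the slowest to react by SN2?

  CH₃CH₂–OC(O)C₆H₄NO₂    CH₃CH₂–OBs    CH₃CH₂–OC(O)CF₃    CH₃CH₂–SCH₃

CH₃CH₂–SCH₃

Same R in every case — rank the leaving groups.
Rank by basicity of the departing species: weakest base leaves most easily.
CH₃CH₂–OBs loses OBs⁻: pKₐ(p-BrC₆H₄SO₃H) ≈ -2.8
CH₃CH₂–OC(O)CF₃ loses CF₃COO⁻: pKₐ(CF₃COOH) ≈ 0.2
CH₃CH₂–OC(O)C₆H₄NO₂ loses p-O₂N–C₆H₄–COO⁻: pKₐ(p-nitrobenzoic acid) ≈ 3.4
CH₃CH₂–SCH₃ loses RS⁻: pKₐ(RSH (a thiol)) ≈ 10.5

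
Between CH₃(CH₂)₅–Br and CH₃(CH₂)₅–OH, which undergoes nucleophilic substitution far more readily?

CH₃(CH₂)₅–Br

From CH₃(CH₂)₅–OH the departing group would be OH⁻ (pKₐ(H₂O) ≈ 15.7). Strong base; essentially never leaves without prior activation.
From CH₃(CH₂)₅–Br the leaving group is Br⁻ (pKₐ(HBr) ≈ -9). Weak base; good leaving group.
(In practice CH₃(CH₂)₅–Br is made from CH₃(CH₂)₅–OH by treatment with PBr₃, replacing the hydroxyl with bromide.)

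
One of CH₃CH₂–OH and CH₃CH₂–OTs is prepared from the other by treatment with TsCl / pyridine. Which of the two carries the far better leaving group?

From CH₃CH₂–OH the departing group would be OH⁻ (pKₐ(H₂O) ≈ 15.7). Strong base; essentially never leaves without prior activation.
From CH₃CH₂–OTs the leaving group is OTs⁻ (pKₐ(p-CH₃C₆H₄SO₃H (TsOH)) ≈ -2.8). Resonance-delocalised arenesulfonate.
Treatment with TsCl / pyridine works by converting the hydroxyl into a tosylate, making CH₃CH₂–OTs enormously more reactive.

CH₃CH₂–OTs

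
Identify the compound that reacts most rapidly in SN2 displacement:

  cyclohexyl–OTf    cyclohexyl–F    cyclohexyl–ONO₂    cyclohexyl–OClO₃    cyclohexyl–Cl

cyclohexyl–OTf

With the same alkyl group throughout, only the leaving group differentiates the rates.
A good leaving group is a weak base: the lower the pKₐ of its conjugate acid, the more readily it departs.
cyclohexyl–OTf loses OTf⁻: pKₐ(CF₃SO₃H (triflic acid)) ≈ -14
cyclohexyl–OClO₃ loses ClO₄⁻: pKₐ(HClO₄) ≈ -10
cyclohexyl–Cl loses Cl⁻: pKₐ(HCl) ≈ -7
cyclohexyl–ONO₂ loses NO₃⁻: pKₐ(HNO₃) ≈ -1.3
cyclohexyl–F loses F⁻: pKₐ(HF) ≈ 3.2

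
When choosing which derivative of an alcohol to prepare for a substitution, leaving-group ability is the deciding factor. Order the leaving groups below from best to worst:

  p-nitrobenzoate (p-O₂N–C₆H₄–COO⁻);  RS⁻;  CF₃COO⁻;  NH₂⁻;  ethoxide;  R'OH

R'OH > CF₃COO⁻ > p-nitrobenzoate (p-O₂N–C₆H₄–COO⁻) > RS⁻ > ethoxide > NH₂⁻

R'OH: pKₐ(R'OH₂⁺) ≈ -2.4
CF₃COO⁻: pKₐ(CF₃COOH) ≈ 0.2 — strongly electron-withdrawing CF₃ stabilises the carboxylate
p-nitrobenzoate (p-O₂N–C₆H₄–COO⁻): pKₐ(p-nitrobenzoic acid) ≈ 3.4
RS⁻: pKₐ(RSH (a thiol)) ≈ 10.5 — moderately basic; rarely leaves without activation
ethoxide: pKₐ(CH₃CH₂OH) ≈ 16 — strong base; alkoxides do not leave unassisted
NH₂⁻: pKₐ(NH₃) ≈ 38 — extremely strong base; never a leaving group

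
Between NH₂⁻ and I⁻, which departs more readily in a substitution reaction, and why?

I⁻

I⁻ is the better leaving group.
pKₐ(HI) ≈ -10 versus pKₐ(NH₃) ≈ 38: I⁻ is the much weaker base.
Large, highly polarisable; very weak base.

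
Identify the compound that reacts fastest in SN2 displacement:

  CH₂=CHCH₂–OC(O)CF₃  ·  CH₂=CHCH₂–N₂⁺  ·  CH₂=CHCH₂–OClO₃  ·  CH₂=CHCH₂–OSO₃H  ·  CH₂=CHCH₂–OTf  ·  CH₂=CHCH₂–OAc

Same R in every case — rank the leaving groups.
The more stable X⁻ (or X) is on its own — i.e. the weaker a base it is — the better a leaving group it makes.
CH₂=CHCH₂–N₂⁺ loses N₂: no meaningful conjugate acid; N₂ departs as an exceptionally stable neutral molecule
CH₂=CHCH₂–OTf loses OTf⁻: pKₐ(CF₃SO₃H (triflic acid)) ≈ -14
CH₂=CHCH₂–OClO₃ loses ClO₄⁻: pKₐ(HClO₄) ≈ -10
CH₂=CHCH₂–OSO₃H loses HSO₄⁻: pKₐ(H₂SO₄) ≈ -3
CH₂=CHCH₂–OC(O)CF₃ loses CF₃COO⁻: pKₐ(CF₃COOH) ≈ 0.2
CH₂=CHCH₂–OAc loses AcO⁻: pKₐ(CH₃COOH) ≈ 4.8

CH₂=CHCH₂–N₂⁺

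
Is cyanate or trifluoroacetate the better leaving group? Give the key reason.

trifluoroacetate is the better leaving group.
pKₐ(CF₃COOH) ≈ 0.2 versus pKₐ(HOCN) ≈ 3.5: trifluoroacetate is the much weaker base.
Strongly electron-withdrawing CF₃ stabilises the carboxylate.

trifluoroacetate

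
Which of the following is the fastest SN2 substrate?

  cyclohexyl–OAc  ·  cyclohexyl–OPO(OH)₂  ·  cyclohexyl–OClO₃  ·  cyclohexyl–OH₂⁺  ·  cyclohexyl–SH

Same R in every case — rank the leaving groups.
A good leaving group is a weak base: the lower the pKₐ of its conjugate acid, the more readily it departs.
cyclohexyl–OClO₃ loses ClO₄⁻: pKₐ(HClO₄) ≈ -10
cyclohexyl–OH₂⁺ loses H₂O: pKₐ(H₃O⁺) ≈ -1.7
cyclohexyl–OPO(OH)₂ loses H₂PO₄⁻: pKₐ(H₃PO₄) ≈ 2.1
cyclohexyl–OAc loses AcO⁻: pKₐ(CH₃COOH) ≈ 4.8
cyclohexyl–SH loses HS⁻: pKₐ(H₂S) ≈ 7

cyclohexyl–OClO₃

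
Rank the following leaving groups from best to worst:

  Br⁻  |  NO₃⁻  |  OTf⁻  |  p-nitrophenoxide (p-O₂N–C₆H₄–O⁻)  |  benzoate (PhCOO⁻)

OTf⁻ > Br⁻ > NO₃⁻ > benzoate (PhCOO⁻) > p-nitrophenoxide (p-O₂N–C₆H₄–O⁻)

Leaving-group ability tracks the stability of the departed species; conjugate-acid pKₐ is the usual yardstick (lower pKₐ → better LG).
OTf⁻: pKₐ(CF₃SO₃H (triflic acid)) ≈ -14
Br⁻: pKₐ(HBr) ≈ -9 — weak base; good leaving group
NO₃⁻: pKₐ(HNO₃) ≈ -1.3 — resonance-delocalised over three oxygens
benzoate (PhCOO⁻): pKₐ(C₆H₅COOH) ≈ 4.2
p-nitrophenoxide (p-O₂N–C₆H₄–O⁻): pKₐ(p-nitrophenol) ≈ 7.2 — nitro group delocalises the charge; the classic chromogenic LG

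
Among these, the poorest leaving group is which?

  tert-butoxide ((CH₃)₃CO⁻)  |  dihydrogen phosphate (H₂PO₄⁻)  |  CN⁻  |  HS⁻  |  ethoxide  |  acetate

tert-butoxide ((CH₃)₃CO⁻)

Rank by basicity of the departing species: weakest base leaves most easily.
dihydrogen phosphate (H₂PO₄⁻): pKₐ(H₃PO₄) ≈ 2.1
acetate: pKₐ(CH₃COOH) ≈ 4.8
HS⁻: pKₐ(H₂S) ≈ 7
CN⁻: pKₐ(HCN) ≈ 9.2
ethoxide: pKₐ(CH₃CH₂OH) ≈ 16
tert-butoxide ((CH₃)₃CO⁻): pKₐ(t-BuOH) ≈ 18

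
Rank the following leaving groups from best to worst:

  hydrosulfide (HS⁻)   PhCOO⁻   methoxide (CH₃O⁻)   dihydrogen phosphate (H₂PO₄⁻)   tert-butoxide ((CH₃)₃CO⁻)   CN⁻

dihydrogen phosphate (H₂PO₄⁻) > PhCOO⁻ > hydrosulfide (HS⁻) > CN⁻ > methoxide (CH₃O⁻) > tert-butoxide ((CH₃)₃CO⁻)

A good leaving group is a weak base: the lower the pKₐ of its conjugate acid, the more readily it departs.
dihydrogen phosphate (H₂PO₄⁻): pKₐ(H₃PO₄) ≈ 2.1
PhCOO⁻: pKₐ(C₆H₅COOH) ≈ 4.2 — aryl carboxylate
hydrosulfide (HS⁻): pKₐ(H₂S) ≈ 7 — larger and more polarisable than the oxygen analogue
CN⁻: pKₐ(HCN) ≈ 9.2 — sp carbon stabilises the charge somewhat, but still a poor LG
methoxide (CH₃O⁻): pKₐ(CH₃OH) ≈ 15.5 — strong base; alkoxides do not leave unassisted
tert-butoxide ((CH₃)₃CO⁻): pKₐ(t-BuOH) ≈ 18 — bulky, strongly basic alkoxide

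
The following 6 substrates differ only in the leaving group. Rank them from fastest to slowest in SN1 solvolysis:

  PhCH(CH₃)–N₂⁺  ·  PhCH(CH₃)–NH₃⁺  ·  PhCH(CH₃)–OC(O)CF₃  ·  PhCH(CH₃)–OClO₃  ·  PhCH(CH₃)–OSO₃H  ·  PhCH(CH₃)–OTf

PhCH(CH₃)–N₂⁺ > PhCH(CH₃)–OTf > PhCH(CH₃)–OClO₃ > PhCH(CH₃)–OSO₃H > PhCH(CH₃)–OC(O)CF₃ > PhCH(CH₃)–NH₃⁺

The skeletons are identical, so relative rate is governed entirely by leaving-group ability.
Rank by basicity of the departing species: weakest base leaves most easily.
PhCH(CH₃)–N₂⁺ loses N₂: no meaningful conjugate acid; N₂ departs as an exceptionally stable neutral molecule
PhCH(CH₃)–OTf loses OTf⁻: pKₐ(CF₃SO₃H (triflic acid)) ≈ -14
PhCH(CH₃)–OClO₃ loses ClO₄⁻: pKₐ(HClO₄) ≈ -10
PhCH(CH₃)–OSO₃H loses HSO₄⁻: pKₐ(H₂SO₄) ≈ -3
PhCH(CH₃)–OC(O)CF₃ loses CF₃COO⁻: pKₐ(CF₃COOH) ≈ 0.2
PhCH(CH₃)–NH₃⁺ loses NH₃: pKₐ(NH₄⁺) ≈ 9.2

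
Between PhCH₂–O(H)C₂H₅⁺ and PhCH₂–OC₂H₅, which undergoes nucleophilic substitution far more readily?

PhCH₂–O(H)C₂H₅⁺

From PhCH₂–OC₂H₅ the departing group would be CH₃CH₂O⁻ (pKₐ(CH₃CH₂OH) ≈ 16). Strong base; alkoxides do not leave unassisted.
From PhCH₂–O(H)C₂H₅⁺ the leaving group is R'OH (pKₐ(R'OH₂⁺) ≈ -2.4). Neutral; leaves from a protonated ether (an oxonium ion, R–O(H)R'⁺).
(In practice PhCH₂–O(H)C₂H₅⁺ is made from PhCH₂–OC₂H₅ by protonation with concentrated HBr, allowing neutral ethanol, rather than ethoxide, to depart.)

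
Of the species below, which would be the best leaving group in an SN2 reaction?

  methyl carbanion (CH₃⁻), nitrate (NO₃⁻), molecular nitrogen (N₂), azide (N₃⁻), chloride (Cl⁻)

Rank by basicity of the departing species: weakest base leaves most easily.
molecular nitrogen (N₂): no meaningful conjugate acid; N₂ departs as an exceptionally stable neutral molecule
chloride (Cl⁻): pKₐ(HCl) ≈ -7
nitrate (NO₃⁻): pKₐ(HNO₃) ≈ -1.3
azide (N₃⁻): pKₐ(HN₃) ≈ 4.7
methyl carbanion (CH₃⁻): pKₐ(CH₄) ≈ 48

molecular nitrogen (N₂)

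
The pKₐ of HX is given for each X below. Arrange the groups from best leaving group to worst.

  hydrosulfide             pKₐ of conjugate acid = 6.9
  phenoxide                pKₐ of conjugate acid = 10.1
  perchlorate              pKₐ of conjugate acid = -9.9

perchlorate > hydrosulfide > phenoxide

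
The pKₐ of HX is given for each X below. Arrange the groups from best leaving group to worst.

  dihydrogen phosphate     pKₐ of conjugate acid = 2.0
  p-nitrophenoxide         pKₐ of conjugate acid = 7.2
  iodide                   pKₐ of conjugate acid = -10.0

iodide > dihydrogen phosphate > p-nitrophenoxide

Lower conjugate-acid pKₐ ⇒ weaker base ⇒ better leaving group.
Sorting by the given values: iodide (-10.0), dihydrogen phosphate (2.0), p-nitrophenoxide (7.2).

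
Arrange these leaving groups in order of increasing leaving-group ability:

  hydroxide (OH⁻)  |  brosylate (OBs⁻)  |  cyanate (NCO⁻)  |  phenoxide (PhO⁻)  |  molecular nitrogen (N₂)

hydroxide (OH⁻) < phenoxide (PhO⁻) < cyanate (NCO⁻) < brosylate (OBs⁻) < molecular nitrogen (N₂)

molecular nitrogen (N₂): no meaningful conjugate acid; N₂ departs as an exceptionally stable neutral molecule
brosylate (OBs⁻): pKₐ(p-BrC₆H₄SO₃H) ≈ -2.8 — arenesulfonate with a p-bromo substituent
cyanate (NCO⁻): pKₐ(HOCN) ≈ 3.5 — resonance between N and O
phenoxide (PhO⁻): pKₐ(C₆H₅OH (phenol)) ≈ 10 — resonance into the ring helps, but still a poor LG
hydroxide (OH⁻): pKₐ(H₂O) ≈ 15.7 — strong base; essentially never leaves without prior activation
Listed from poorest to best leaving group as asked.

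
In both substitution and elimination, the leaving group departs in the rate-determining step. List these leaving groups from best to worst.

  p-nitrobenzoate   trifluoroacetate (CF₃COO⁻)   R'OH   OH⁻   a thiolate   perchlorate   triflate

A good leaving group is a weak base: the lower the pKₐ of its conjugate acid, the more readily it departs.
triflate: pKₐ(CF₃SO₃H (triflic acid)) ≈ -14 — charge spread over three oxygens and a CF₃ group; the premier leaving group in synthesis
perchlorate: pKₐ(HClO₄) ≈ -10 — extremely weak base; rarely used for safety reasons
R'OH: pKₐ(R'OH₂⁺) ≈ -2.4 — neutral; leaves from a protonated ether (an oxonium ion, R–O(H)R'⁺)
trifluoroacetate (CF₃COO⁻): pKₐ(CF₃COOH) ≈ 0.2 — strongly electron-withdrawing CF₃ stabilises the carboxylate
p-nitrobenzoate: pKₐ(p-nitrobenzoic acid) ≈ 3.4 — electron-withdrawing nitro group stabilises the carboxylate
a thiolate: pKₐ(RSH (a thiol)) ≈ 10.5 — moderately basic; rarely leaves without activation
OH⁻: pKₐ(H₂O) ≈ 15.7

triflate > perchlorate > R'OH > trifluoroacetate (CF₃COO⁻) > p-nitrobenzoate > a thiolate > OH⁻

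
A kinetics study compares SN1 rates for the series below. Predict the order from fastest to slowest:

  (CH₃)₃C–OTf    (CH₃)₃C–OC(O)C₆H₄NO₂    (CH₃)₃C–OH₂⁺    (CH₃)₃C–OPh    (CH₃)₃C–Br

(CH₃)₃C–OTf > (CH₃)₃C–Br > (CH₃)₃C–OH₂⁺ > (CH₃)₃C–OC(O)C₆H₄NO₂ > (CH₃)₃C–OPh

The skeletons are identical, so relative rate is governed entirely by leaving-group ability.
A good leaving group is a weak base: the lower the pKₐ of its conjugate acid, the more readily it departs.
(CH₃)₃C–OTf loses OTf⁻: pKₐ(CF₃SO₃H (triflic acid)) ≈ -14
(CH₃)₃C–Br loses Br⁻: pKₐ(HBr) ≈ -9
(CH₃)₃C–OH₂⁺ loses H₂O: pKₐ(H₃O⁺) ≈ -1.7
(CH₃)₃C–OC(O)C₆H₄NO₂ loses p-O₂N–C₆H₄–COO⁻: pKₐ(p-nitrobenzoic acid) ≈ 3.4
(CH₃)₃C–OPh loses PhO⁻: pKₐ(C₆H₅OH (phenol)) ≈ 10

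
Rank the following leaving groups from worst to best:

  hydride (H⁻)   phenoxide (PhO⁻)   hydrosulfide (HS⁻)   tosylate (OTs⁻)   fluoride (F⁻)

The more stable X⁻ (or X) is on its own — i.e. the weaker a base it is — the better a leaving group it makes.
tosylate (OTs⁻): pKₐ(p-CH₃C₆H₄SO₃H (TsOH)) ≈ -2.8
fluoride (F⁻): pKₐ(HF) ≈ 3.2
hydrosulfide (HS⁻): pKₐ(H₂S) ≈ 7
phenoxide (PhO⁻): pKₐ(C₆H₅OH (phenol)) ≈ 10
hydride (H⁻): pKₐ(H₂) ≈ 36
Reversing gives the worst-to-best order requested.

hydride (H⁻) < phenoxide (PhO⁻) < hydrosulfide (HS⁻) < fluoride (F⁻) < tosylate (OTs⁻)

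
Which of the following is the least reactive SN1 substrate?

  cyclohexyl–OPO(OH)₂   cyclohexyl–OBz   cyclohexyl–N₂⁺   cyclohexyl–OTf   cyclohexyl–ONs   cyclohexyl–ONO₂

cyclohexyl–OBz

Identical carbon frameworks mean the comparison reduces to leaving-group quality.
The more stable X⁻ (or X) is on its own — i.e. the weaker a base it is — the better a leaving group it makes.
cyclohexyl–N₂⁺ loses N₂: no meaningful conjugate acid; N₂ departs as an exceptionally stable neutral molecule
cyclohexyl–OTf loses OTf⁻: pKₐ(CF₃SO₃H (triflic acid)) ≈ -14
cyclohexyl–ONs loses ONs⁻: pKₐ(p-O₂NC₆H₄SO₃H) ≈ -3.5
cyclohexyl–ONO₂ loses NO₃⁻: pKₐ(HNO₃) ≈ -1.3
cyclohexyl–OPO(OH)₂ loses H₂PO₄⁻: pKₐ(H₃PO₄) ≈ 2.1
cyclohexyl–OBz loses PhCOO⁻: pKₐ(C₆H₅COOH) ≈ 4.2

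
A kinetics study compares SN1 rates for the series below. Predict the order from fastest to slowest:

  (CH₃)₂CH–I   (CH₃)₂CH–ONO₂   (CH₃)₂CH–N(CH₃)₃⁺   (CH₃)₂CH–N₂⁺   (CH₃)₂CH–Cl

(CH₃)₂CH–N₂⁺ > (CH₃)₂CH–I > (CH₃)₂CH–Cl > (CH₃)₂CH–ONO₂ > (CH₃)₂CH–N(CH₃)₃⁺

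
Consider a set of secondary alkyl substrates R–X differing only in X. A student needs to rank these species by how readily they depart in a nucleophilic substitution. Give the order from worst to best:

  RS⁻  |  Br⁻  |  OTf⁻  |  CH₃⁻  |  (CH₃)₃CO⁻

The more stable X⁻ (or X) is on its own — i.e. the weaker a base it is — the better a leaving group it makes.
OTf⁻: pKₐ(CF₃SO₃H (triflic acid)) ≈ -14 — charge spread over three oxygens and a CF₃ group; the premier leaving group in synthesis
Br⁻: pKₐ(HBr) ≈ -9 — weak base; good leaving group
RS⁻: pKₐ(RSH (a thiol)) ≈ 10.5 — moderately basic; rarely leaves without activation
(CH₃)₃CO⁻: pKₐ(t-BuOH) ≈ 18 — bulky, strongly basic alkoxide
CH₃⁻: pKₐ(CH₄) ≈ 48
Reversing gives the worst-to-best order requested.

CH₃⁻ < (CH₃)₃CO⁻ < RS⁻ < Br⁻ < OTf⁻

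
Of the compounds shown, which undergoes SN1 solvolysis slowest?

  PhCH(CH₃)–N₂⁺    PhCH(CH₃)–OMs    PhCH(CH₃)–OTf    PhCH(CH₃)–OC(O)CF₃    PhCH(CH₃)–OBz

Identical carbon frameworks mean the comparison reduces to leaving-group quality.
Rank by basicity of the departing species: weakest base leaves most easily.
PhCH(CH₃)–N₂⁺ loses N₂: no meaningful conjugate acid; N₂ departs as an exceptionally stable neutral molecule
PhCH(CH₃)–OTf loses OTf⁻: pKₐ(CF₃SO₃H (triflic acid)) ≈ -14
PhCH(CH₃)–OMs loses OMs⁻: pKₐ(CH₃SO₃H (MsOH)) ≈ -1.9
PhCH(CH₃)–OC(O)CF₃ loses CF₃COO⁻: pKₐ(CF₃COOH) ≈ 0.2
PhCH(CH₃)–OBz loses PhCOO⁻: pKₐ(C₆H₅COOH) ≈ 4.2

PhCH(CH₃)–OBz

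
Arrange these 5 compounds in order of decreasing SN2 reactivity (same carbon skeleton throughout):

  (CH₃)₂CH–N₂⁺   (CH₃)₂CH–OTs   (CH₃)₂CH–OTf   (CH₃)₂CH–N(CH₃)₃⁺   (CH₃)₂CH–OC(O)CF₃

(CH₃)₂CH–N₂⁺ > (CH₃)₂CH–OTf > (CH₃)₂CH–OTs > (CH₃)₂CH–OC(O)CF₃ > (CH₃)₂CH–N(CH₃)₃⁺

Identical carbon frameworks mean the comparison reduces to leaving-group quality.
Leaving-group ability tracks the stability of the departed species; conjugate-acid pKₐ is the usual yardstick (lower pKₐ → better LG).
(CH₃)₂CH–N₂⁺ loses N₂: no meaningful conjugate acid; N₂ departs as an exceptionally stable neutral molecule
(CH₃)₂CH–OTf loses OTf⁻: pKₐ(CF₃SO₃H (triflic acid)) ≈ -14
(CH₃)₂CH–OTs loses OTs⁻: pKₐ(p-CH₃C₆H₄SO₃H (TsOH)) ≈ -2.8
(CH₃)₂CH–OC(O)CF₃ loses CF₃COO⁻: pKₐ(CF₃COOH) ≈ 0.2
(CH₃)₂CH–N(CH₃)₃⁺ loses NR'₃: pKₐ(R'₃NH⁺) ≈ 10.7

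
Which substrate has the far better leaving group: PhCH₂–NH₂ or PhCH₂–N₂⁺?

From PhCH₂–NH₂ the departing group would be NH₂⁻ (pKₐ(NH₃) ≈ 38). Extremely strong base; never a leaving group.
From PhCH₂–N₂⁺ the leaving group is N₂ (no meaningful conjugate acid; N₂ departs as an exceptionally stable neutral molecule).
(In practice PhCH₂–N₂⁺ is made from PhCH₂–NH₂ by diazotisation (NaNO₂ / HCl, 0 °C), generating a diazonium salt that expels N₂.)

PhCH₂–N₂⁺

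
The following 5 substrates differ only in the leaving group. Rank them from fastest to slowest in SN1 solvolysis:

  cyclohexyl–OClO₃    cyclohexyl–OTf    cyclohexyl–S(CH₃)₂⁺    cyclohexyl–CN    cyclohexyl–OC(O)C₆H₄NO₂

The skeletons are identical, so relative rate is governed entirely by leaving-group ability.
Rank by basicity of the departing species: weakest base leaves most easily.
cyclohexyl–OTf loses OTf⁻: pKₐ(CF₃SO₃H (triflic acid)) ≈ -14
cyclohexyl–OClO₃ loses ClO₄⁻: pKₐ(HClO₄) ≈ -10
cyclohexyl–S(CH₃)₂⁺ loses SR'₂: pKₐ(R'₂SH⁺) ≈ -7
cyclohexyl–OC(O)C₆H₄NO₂ loses p-O₂N–C₆H₄–COO⁻: pKₐ(p-nitrobenzoic acid) ≈ 3.4
cyclohexyl–CN loses CN⁻: pKₐ(HCN) ≈ 9.2

cyclohexyl–OTf > cyclohexyl–OClO₃ > cyclohexyl–S(CH₃)₂⁺ > cyclohexyl–OC(O)C₆H₄NO₂ > cyclohexyl–CN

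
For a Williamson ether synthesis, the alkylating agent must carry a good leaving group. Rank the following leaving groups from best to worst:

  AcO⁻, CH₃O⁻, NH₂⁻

AcO⁻ > CH₃O⁻ > NH₂⁻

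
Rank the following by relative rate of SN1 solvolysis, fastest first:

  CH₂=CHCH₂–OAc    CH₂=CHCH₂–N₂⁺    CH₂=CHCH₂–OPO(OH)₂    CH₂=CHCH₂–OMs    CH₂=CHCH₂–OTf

CH₂=CHCH₂–N₂⁺ > CH₂=CHCH₂–OTf > CH₂=CHCH₂–OMs > CH₂=CHCH₂–OPO(OH)₂ > CH₂=CHCH₂–OAc

Same R in every case — rank the leaving groups.
A good leaving group is a weak base: the lower the pKₐ of its conjugate acid, the more readily it departs.
CH₂=CHCH₂–N₂⁺ loses N₂: no meaningful conjugate acid; N₂ departs as an exceptionally stable neutral molecule
CH₂=CHCH₂–OTf loses OTf⁻: pKₐ(CF₃SO₃H (triflic acid)) ≈ -14
CH₂=CHCH₂–OMs loses OMs⁻: pKₐ(CH₃SO₃H (MsOH)) ≈ -1.9
CH₂=CHCH₂–OPO(OH)₂ loses H₂PO₄⁻: pKₐ(H₃PO₄) ≈ 2.1
CH₂=CHCH₂–OAc loses AcO⁻: pKₐ(CH₃COOH) ≈ 4.8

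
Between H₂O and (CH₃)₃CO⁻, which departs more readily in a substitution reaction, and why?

H₂O

H₂O is the better leaving group.
pKₐ(H₃O⁺) ≈ -1.7 versus pKₐ(t-BuOH) ≈ 18: H₂O is the much weaker base.
Neutral; leaves from a protonated alcohol (R–OH₂⁺).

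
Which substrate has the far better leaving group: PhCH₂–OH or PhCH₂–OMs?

From PhCH₂–OH the departing group would be OH⁻ (pKₐ(H₂O) ≈ 15.7). Strong base; essentially never leaves without prior activation.
From PhCH₂–OMs the leaving group is OMs⁻ (pKₐ(CH₃SO₃H (MsOH)) ≈ -1.9). Resonance-delocalised alkanesulfonate.
(In practice PhCH₂–OMs is made from PhCH₂–OH by treatment with MsCl / Et₃N, converting the hydroxyl into a mesylate.)

PhCH₂–OMs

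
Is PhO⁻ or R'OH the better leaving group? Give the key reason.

R'OH is the better leaving group.
pKₐ(R'OH₂⁺) ≈ -2.4 versus pKₐ(C₆H₅OH (phenol)) ≈ 10: R'OH is the much weaker base.
Neutral; leaves from a protonated ether (an oxonium ion, R–O(H)R'⁺).

R'OH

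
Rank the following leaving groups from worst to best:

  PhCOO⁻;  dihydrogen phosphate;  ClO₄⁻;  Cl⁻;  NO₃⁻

PhCOO⁻ < dihydrogen phosphate < NO₃⁻ < Cl⁻ < ClO₄⁻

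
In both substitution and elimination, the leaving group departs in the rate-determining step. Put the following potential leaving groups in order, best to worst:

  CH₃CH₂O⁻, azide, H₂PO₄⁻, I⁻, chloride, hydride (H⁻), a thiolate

I⁻: pKₐ(HI) ≈ -10
chloride: pKₐ(HCl) ≈ -7
H₂PO₄⁻: pKₐ(H₃PO₄) ≈ 2.1
azide: pKₐ(HN₃) ≈ 4.7
a thiolate: pKₐ(RSH (a thiol)) ≈ 10.5
CH₃CH₂O⁻: pKₐ(CH₃CH₂OH) ≈ 16
hydride (H⁻): pKₐ(H₂) ≈ 36

I⁻ > chloride > H₂PO₄⁻ > azide > a thiolate > CH₃CH₂O⁻ > hydride (H⁻)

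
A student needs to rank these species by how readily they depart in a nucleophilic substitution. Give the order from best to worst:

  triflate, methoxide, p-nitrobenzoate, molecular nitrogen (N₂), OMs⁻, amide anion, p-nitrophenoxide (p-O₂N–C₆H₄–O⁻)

The more stable X⁻ (or X) is on its own — i.e. the weaker a base it is — the better a leaving group it makes.
molecular nitrogen (N₂): no meaningful conjugate acid; N₂ departs as an exceptionally stable neutral molecule
triflate: pKₐ(CF₃SO₃H (triflic acid)) ≈ -14
OMs⁻: pKₐ(CH₃SO₃H (MsOH)) ≈ -1.9
p-nitrobenzoate: pKₐ(p-nitrobenzoic acid) ≈ 3.4
p-nitrophenoxide (p-O₂N–C₆H₄–O⁻): pKₐ(p-nitrophenol) ≈ 7.2
methoxide: pKₐ(CH₃OH) ≈ 15.5 — strong base; alkoxides do not leave unassisted
amide anion: pKₐ(NH₃) ≈ 38

molecular nitrogen (N₂) > triflate > OMs⁻ > p-nitrobenzoate > p-nitrophenoxide (p-O₂N–C₆H₄–O⁻) > methoxide > amide anion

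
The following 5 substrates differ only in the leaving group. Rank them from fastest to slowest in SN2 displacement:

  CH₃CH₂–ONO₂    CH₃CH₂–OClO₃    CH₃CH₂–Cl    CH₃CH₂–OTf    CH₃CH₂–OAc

Identical carbon frameworks mean the comparison reduces to leaving-group quality.
A good leaving group is a weak base: the lower the pKₐ of its conjugate acid, the more readily it departs.
CH₃CH₂–OTf loses OTf⁻: pKₐ(CF₃SO₃H (triflic acid)) ≈ -14
CH₃CH₂–OClO₃ loses ClO₄⁻: pKₐ(HClO₄) ≈ -10
CH₃CH₂–Cl loses Cl⁻: pKₐ(HCl) ≈ -7
CH₃CH₂–ONO₂ loses NO₃⁻: pKₐ(HNO₃) ≈ -1.3
CH₃CH₂–OAc loses AcO⁻: pKₐ(CH₃COOH) ≈ 4.8

CH₃CH₂–OTf > CH₃CH₂–OClO₃ > CH₃CH₂–Cl > CH₃CH₂–ONO₂ > CH₃CH₂–OAc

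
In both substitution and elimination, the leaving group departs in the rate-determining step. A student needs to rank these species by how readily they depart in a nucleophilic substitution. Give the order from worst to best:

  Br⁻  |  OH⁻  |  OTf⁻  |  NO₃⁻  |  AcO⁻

OH⁻ < AcO⁻ < NO₃⁻ < Br⁻ < OTf⁻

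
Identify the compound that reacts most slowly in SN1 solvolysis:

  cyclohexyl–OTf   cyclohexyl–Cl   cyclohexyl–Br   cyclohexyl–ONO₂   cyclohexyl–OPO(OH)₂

cyclohexyl–OPO(OH)₂

With the same alkyl group throughout, only the leaving group differentiates the rates.
A good leaving group is a weak base: the lower the pKₐ of its conjugate acid, the more readily it departs.
cyclohexyl–OTf loses OTf⁻: pKₐ(CF₃SO₃H (triflic acid)) ≈ -14
cyclohexyl–Br loses Br⁻: pKₐ(HBr) ≈ -9
cyclohexyl–Cl loses Cl⁻: pKₐ(HCl) ≈ -7
cyclohexyl–ONO₂ loses NO₃⁻: pKₐ(HNO₃) ≈ -1.3
cyclohexyl–OPO(OH)₂ loses H₂PO₄⁻: pKₐ(H₃PO₄) ≈ 2.1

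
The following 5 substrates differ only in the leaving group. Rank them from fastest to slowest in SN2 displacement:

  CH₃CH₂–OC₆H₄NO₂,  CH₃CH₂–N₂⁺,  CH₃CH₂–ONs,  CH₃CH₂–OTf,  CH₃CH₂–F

Same R in every case — rank the leaving groups.
Leaving-group ability tracks the stability of the departed species; conjugate-acid pKₐ is the usual yardstick (lower pKₐ → better LG).
CH₃CH₂–N₂⁺ loses N₂: no meaningful conjugate acid; N₂ departs as an exceptionally stable neutral molecule
CH₃CH₂–OTf loses OTf⁻: pKₐ(CF₃SO₃H (triflic acid)) ≈ -14
CH₃CH₂–ONs loses ONs⁻: pKₐ(p-O₂NC₆H₄SO₃H) ≈ -3.5
CH₃CH₂–F loses F⁻: pKₐ(HF) ≈ 3.2
CH₃CH₂–OC₆H₄NO₂ loses p-O₂N–C₆H₄–O⁻: pKₐ(p-nitrophenol) ≈ 7.2

CH₃CH₂–N₂⁺ > CH₃CH₂–OTf > CH₃CH₂–ONs > CH₃CH₂–F > CH₃CH₂–OC₆H₄NO₂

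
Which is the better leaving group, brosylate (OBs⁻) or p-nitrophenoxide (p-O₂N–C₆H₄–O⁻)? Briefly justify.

brosylate (OBs⁻)

brosylate (OBs⁻) is the better leaving group.
pKₐ(p-BrC₆H₄SO₃H) ≈ -2.8 versus pKₐ(p-nitrophenol) ≈ 7.2: brosylate (OBs⁻) is the much weaker base.
Arenesulfonate with a p-bromo substituent.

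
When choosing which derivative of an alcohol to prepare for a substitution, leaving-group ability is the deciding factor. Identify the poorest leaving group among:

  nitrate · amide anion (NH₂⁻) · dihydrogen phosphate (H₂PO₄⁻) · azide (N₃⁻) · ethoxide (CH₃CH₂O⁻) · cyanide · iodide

Rank by basicity of the departing species: weakest base leaves most easily.
iodide: pKₐ(HI) ≈ -10
nitrate: pKₐ(HNO₃) ≈ -1.3
dihydrogen phosphate (H₂PO₄⁻): pKₐ(H₃PO₄) ≈ 2.1
azide (N₃⁻): pKₐ(HN₃) ≈ 4.7
cyanide: pKₐ(HCN) ≈ 9.2
ethoxide (CH₃CH₂O⁻): pKₐ(CH₃CH₂OH) ≈ 16
amide anion (NH₂⁻): pKₐ(NH₃) ≈ 38

amide anion (NH₂⁻)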